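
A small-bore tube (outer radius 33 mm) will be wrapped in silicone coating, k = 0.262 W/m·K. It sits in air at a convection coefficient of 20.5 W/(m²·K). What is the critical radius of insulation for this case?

For a cylinder r_cr = k/h = 0.262/20.5
r_cr = 12.8 mm; since the bare radius (33 mm) is above r_cr, any added insulation will reduce heat loss.

r_cr ≈ 12.8 mm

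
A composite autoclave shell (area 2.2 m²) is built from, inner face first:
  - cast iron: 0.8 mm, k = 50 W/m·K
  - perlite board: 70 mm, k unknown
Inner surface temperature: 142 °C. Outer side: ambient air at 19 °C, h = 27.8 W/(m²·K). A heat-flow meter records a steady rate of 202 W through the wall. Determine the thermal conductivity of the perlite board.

k ≈ 0.0537 W/(m·K)

Model the wall as resistances in series:
R_cast iron = L/(kA) = 0.0008/(50×2.2) = 7.273×10^-6 K/W
R_outer film = 1/(h_o·A) = 1/(27.8×2.2) = 0.01635 K/W
Sum of known resistances R_other = 0.01636 K/W
Total R = ΔT/Q = 123/202 = 0.6089 K/W
R_perlite board = R_total − R_other = 0.5926 K/W
k = L/(R·A) = 0.07/(0.5926×2.2)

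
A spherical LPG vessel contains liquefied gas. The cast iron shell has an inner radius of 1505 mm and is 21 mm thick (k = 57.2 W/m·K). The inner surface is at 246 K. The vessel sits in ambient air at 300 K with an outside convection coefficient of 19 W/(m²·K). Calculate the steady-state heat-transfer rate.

For a spherical shell R = (1/r₁ − 1/r₂)/(4πk); film R = 1/(h·4πr²). In series:
R_cast iron shell = (1/1.505 − 1/1.526)/(4π×57.2) = 1.272×10^-5 K/W
R_outer film = 1/(h·4πr_o²) = 1/(19×4π×1.526²) = 0.001799 K/W
R_total = 0.001811 K/W
Q = ΔT/R_total = 54/0.001811

Q ≈ 29800 W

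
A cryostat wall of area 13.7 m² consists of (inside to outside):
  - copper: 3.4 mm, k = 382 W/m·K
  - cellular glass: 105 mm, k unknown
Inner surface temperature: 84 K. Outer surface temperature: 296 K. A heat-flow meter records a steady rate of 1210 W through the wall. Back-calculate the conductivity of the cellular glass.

Using the resistance-network approach (series):
R_copper = L/(kA) = 0.0034/(382×13.7) = 6.497×10^-7 K/W
Sum of known resistances R_other = 6.497×10^-7 K/W
Total R = ΔT/Q = 212/1210 = 0.1752 K/W
R_cellular glass = R_total − R_other = 0.1752 K/W
k = L/(R·A) = 0.105/(0.1752×13.7)

k ≈ 0.0437 W/(m·K)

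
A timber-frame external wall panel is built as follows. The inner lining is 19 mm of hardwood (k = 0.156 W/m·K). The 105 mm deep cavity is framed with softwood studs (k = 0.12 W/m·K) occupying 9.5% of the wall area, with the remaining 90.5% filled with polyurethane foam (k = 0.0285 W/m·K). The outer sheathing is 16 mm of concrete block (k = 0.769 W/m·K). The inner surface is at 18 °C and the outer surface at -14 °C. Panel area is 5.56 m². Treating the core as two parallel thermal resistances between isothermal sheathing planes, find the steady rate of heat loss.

Sheathing layers in series; stud and cavity paths in parallel between them.
R_inner = 0.019/(0.156×5.56) = 0.02191 K/W
R_stud  = 0.105/(0.12×0.095×5.56) = 1.657 K/W
R_cav   = 0.105/(0.0285×0.905×5.56) = 0.7322 K/W
1/R_core = 1/R_stud + 1/R_cav → R_core = 0.5078 K/W
R_outer = 0.016/(0.769×5.56) = 0.003742 K/W
R_total = 0.5334 K/W
Q = ΔT/R_total = 32/0.5334

Q ≈ 60 W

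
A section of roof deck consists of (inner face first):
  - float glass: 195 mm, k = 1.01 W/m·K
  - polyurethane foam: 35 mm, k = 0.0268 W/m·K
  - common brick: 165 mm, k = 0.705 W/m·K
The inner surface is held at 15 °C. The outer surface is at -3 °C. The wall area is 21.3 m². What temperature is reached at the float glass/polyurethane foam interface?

Model the wall as resistances in series:
R_float glass = L/(kA) = 0.195/(1.01×21.3) = 0.009064 K/W
R_polyurethane foam = L/(kA) = 0.035/(0.0268×21.3) = 0.06131 K/W
R_common brick = L/(kA) = 0.165/(0.705×21.3) = 0.01099 K/W
R_total = 0.08137 K/W;  Q = ΔT/R_total = 18/0.08137 = 221.2 W
T_interface = T_inner − Q·ΣR(inner→interface) = 15 − 221×0.009064

T ≈ 13 °C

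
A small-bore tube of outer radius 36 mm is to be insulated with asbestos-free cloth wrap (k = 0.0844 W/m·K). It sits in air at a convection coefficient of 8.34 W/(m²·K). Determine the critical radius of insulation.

r_cr ≈ 10.1 mm

For a cylinder r_cr = k/h = 0.0844/8.34
r_cr = 10.1 mm; since the bare radius (36 mm) is above r_cr, any added insulation will reduce heat loss.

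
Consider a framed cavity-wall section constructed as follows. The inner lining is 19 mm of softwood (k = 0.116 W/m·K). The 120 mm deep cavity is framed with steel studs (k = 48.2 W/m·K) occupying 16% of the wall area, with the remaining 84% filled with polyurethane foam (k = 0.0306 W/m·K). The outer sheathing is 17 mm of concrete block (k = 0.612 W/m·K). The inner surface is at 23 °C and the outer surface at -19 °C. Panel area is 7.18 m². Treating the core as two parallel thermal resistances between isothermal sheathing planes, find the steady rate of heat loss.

Sheathing layers in series; stud and cavity paths in parallel between them.
R_inner = 0.019/(0.116×7.18) = 0.02281 K/W
R_stud  = 0.12/(48.2×0.16×7.18) = 0.002167 K/W
R_cav   = 0.12/(0.0306×0.84×7.18) = 0.6502 K/W
1/R_core = 1/R_stud + 1/R_cav → R_core = 0.00216 K/W
R_outer = 0.017/(0.612×7.18) = 0.003869 K/W
R_total = 0.02884 K/W
Q = ΔT/R_total = 42/0.02884

Q ≈ 1460 W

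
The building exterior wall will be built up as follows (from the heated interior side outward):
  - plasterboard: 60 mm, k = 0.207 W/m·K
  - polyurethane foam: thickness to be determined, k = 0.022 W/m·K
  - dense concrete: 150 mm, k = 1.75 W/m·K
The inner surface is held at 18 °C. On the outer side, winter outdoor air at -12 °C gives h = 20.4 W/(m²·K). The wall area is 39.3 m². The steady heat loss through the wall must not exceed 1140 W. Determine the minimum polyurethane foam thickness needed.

Thermal resistances in series:
R_plasterboard = L/(kA) = 0.06/(0.207×39.3) = 0.007375 K/W
R_dense concrete = L/(kA) = 0.15/(1.75×39.3) = 0.002181 K/W
R_outer film = 1/(h_o·A) = 1/(20.4×39.3) = 0.001247 K/W
Sum of the known resistances R_other = 0.0108 K/W
Required total resistance R_tot = ΔT/Q_allow = 30/1140 = 0.02632 K/W
R_polyurethane foam = R_tot − R_other = 0.01551 K/W
L = R·k·A = 0.01551×0.022×39.3

L ≈ 13.4 mm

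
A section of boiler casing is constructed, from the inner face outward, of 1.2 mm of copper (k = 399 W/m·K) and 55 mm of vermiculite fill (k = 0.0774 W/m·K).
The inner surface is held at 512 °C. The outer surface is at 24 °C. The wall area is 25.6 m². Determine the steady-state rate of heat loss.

Q ≈ 17600 W

Series thermal resistances:
R_copper = L/(kA) = 0.0012/(399×25.6) = 1.175×10^-7 K/W
R_vermiculite fill = L/(kA) = 0.055/(0.0774×25.6) = 0.02776 K/W
R_total = 0.02776 K/W
Q = ΔT / R_total = 488 / 0.02776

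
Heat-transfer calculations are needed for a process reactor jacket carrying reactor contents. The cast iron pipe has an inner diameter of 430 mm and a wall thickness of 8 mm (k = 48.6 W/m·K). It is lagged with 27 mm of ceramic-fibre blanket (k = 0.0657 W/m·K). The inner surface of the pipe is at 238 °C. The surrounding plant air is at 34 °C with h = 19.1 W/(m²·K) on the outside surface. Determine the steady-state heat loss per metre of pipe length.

q′ ≈ 657 W/m

Per-layer cylindrical resistances, series-summed:
R_cast iron pipe wall = ln(223/215)/(2π×48.6×1) = 1.196×10^-4 K/W
R_ceramic-fibre blanket = ln(250/223)/(2π×0.0657×1) = 0.2769 K/W
R_outer film = 1/(h_o·2πr_oL) = 1/(19.1×2π×0.25×1) = 0.03333 K/W
R_total = 0.3103 K/W
Q = ΔT/R_total = 204/0.3103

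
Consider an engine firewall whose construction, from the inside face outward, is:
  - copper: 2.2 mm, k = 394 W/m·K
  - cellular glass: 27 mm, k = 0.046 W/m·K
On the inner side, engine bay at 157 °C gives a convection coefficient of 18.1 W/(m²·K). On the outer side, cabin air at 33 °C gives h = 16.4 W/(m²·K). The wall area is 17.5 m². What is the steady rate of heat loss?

Q ≈ 3090 W

Treating each layer as a thermal resistance in series:
R_inner film = 1/(h_i·A) = 1/(18.1×17.5) = 0.003157 K/W
R_copper = L/(kA) = 0.0022/(394×17.5) = 3.191×10^-7 K/W
R_cellular glass = L/(kA) = 0.027/(0.046×17.5) = 0.03354 K/W
R_outer film = 1/(h_o·A) = 1/(16.4×17.5) = 0.003484 K/W
R_total = 0.04018 K/W
Q = ΔT / R_total = 124 / 0.04018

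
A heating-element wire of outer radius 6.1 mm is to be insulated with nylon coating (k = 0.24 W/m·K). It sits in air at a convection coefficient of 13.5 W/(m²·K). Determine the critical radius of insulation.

For a cylinder r_cr = k/h = 0.24/13.5
r_cr = 17.8 mm; since the bare radius (6.1 mm) is below r_cr, adding a thin layer of insulation will *increase* heat loss.

r_cr ≈ 17.8 mm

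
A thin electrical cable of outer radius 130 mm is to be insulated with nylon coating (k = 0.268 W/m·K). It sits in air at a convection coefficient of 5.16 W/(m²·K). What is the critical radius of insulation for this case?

For a cylinder r_cr = k/h = 0.268/5.16
r_cr = 51.9 mm; since the bare radius (130 mm) is above r_cr, any added insulation will reduce heat loss.

r_cr ≈ 51.9 mm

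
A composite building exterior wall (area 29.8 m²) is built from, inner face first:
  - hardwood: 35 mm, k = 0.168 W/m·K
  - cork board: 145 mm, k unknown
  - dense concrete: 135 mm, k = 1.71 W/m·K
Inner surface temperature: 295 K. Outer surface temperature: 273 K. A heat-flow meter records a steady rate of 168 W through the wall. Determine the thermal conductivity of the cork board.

k ≈ 0.0401 W/(m·K)

Model the wall as resistances in series:
R_hardwood = L/(kA) = 0.035/(0.168×29.8) = 0.006991 K/W
R_dense concrete = L/(kA) = 0.135/(1.71×29.8) = 0.002649 K/W
Sum of known resistances R_other = 0.00964 K/W
Total R = ΔT/Q = 22/168 = 0.131 K/W
R_cork board = R_total − R_other = 0.1213 K/W
k = L/(R·A) = 0.145/(0.1213×29.8)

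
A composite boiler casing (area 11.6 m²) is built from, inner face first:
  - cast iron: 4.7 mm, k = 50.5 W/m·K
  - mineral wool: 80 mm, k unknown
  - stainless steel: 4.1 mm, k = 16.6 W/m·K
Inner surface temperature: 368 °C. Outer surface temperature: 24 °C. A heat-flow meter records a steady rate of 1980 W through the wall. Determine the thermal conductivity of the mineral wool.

k ≈ 0.0397 W/(m·K)

Series thermal resistances:
R_cast iron = L/(kA) = 0.0047/(50.5×11.6) = 8.023×10^-6 K/W
R_stainless steel = L/(kA) = 0.0041/(16.6×11.6) = 2.129×10^-5 K/W
Sum of known resistances R_other = 2.932×10^-5 K/W
Total R = ΔT/Q = 344/1980 = 0.1737 K/W
R_mineral wool = R_total − R_other = 0.1737 K/W
k = L/(R·A) = 0.08/(0.1737×11.6)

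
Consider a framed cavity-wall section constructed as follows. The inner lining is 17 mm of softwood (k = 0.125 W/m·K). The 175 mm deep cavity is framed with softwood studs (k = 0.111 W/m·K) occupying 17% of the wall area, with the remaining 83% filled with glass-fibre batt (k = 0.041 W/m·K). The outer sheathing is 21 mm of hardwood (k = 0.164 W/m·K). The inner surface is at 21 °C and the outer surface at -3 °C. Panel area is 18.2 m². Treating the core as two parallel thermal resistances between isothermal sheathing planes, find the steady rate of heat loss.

Sheathing layers in series; stud and cavity paths in parallel between them.
R_inner = 0.017/(0.125×18.2) = 0.007473 K/W
R_stud  = 0.175/(0.111×0.17×18.2) = 0.5096 K/W
R_cav   = 0.175/(0.041×0.83×18.2) = 0.2826 K/W
1/R_core = 1/R_stud + 1/R_cav → R_core = 0.1818 K/W
R_outer = 0.021/(0.164×18.2) = 0.007036 K/W
R_total = 0.1963 K/W
Q = ΔT/R_total = 24/0.1963

Q ≈ 122 W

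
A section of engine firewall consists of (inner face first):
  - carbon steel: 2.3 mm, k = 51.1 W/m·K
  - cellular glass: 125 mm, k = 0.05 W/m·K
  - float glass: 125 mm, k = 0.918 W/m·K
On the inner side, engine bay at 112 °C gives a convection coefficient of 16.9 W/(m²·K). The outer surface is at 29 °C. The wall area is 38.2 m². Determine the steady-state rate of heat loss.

Series thermal resistances:
R_inner film = 1/(h_i·A) = 1/(16.9×38.2) = 0.001549 K/W
R_carbon steel = L/(kA) = 0.0023/(51.1×38.2) = 1.178×10^-6 K/W
R_cellular glass = L/(kA) = 0.125/(0.05×38.2) = 0.06545 K/W
R_float glass = L/(kA) = 0.125/(0.918×38.2) = 0.003565 K/W
R_total = 0.07056 K/W
Q = ΔT / R_total = 83 / 0.07056

Q ≈ 1180 W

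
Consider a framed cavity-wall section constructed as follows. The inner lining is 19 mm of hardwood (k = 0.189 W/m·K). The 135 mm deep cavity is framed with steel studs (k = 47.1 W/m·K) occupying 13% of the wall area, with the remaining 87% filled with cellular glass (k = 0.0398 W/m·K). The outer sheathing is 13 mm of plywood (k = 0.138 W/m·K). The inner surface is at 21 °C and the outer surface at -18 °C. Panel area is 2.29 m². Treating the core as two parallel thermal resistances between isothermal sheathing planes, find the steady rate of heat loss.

Q ≈ 412 W

Sheathing layers in series; stud and cavity paths in parallel between them.
R_inner = 0.019/(0.189×2.29) = 0.0439 K/W
R_stud  = 0.135/(47.1×0.13×2.29) = 0.009628 K/W
R_cav   = 0.135/(0.0398×0.87×2.29) = 1.703 K/W
1/R_core = 1/R_stud + 1/R_cav → R_core = 0.009574 K/W
R_outer = 0.013/(0.138×2.29) = 0.04114 K/W
R_total = 0.09461 K/W
Q = ΔT/R_total = 39/0.09461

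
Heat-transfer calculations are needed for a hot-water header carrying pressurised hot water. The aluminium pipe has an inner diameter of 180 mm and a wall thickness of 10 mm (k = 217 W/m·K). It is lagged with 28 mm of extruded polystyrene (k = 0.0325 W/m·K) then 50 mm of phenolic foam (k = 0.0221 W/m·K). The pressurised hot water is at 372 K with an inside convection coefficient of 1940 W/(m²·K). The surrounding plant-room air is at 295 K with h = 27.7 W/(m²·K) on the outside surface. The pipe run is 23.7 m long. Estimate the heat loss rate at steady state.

Q ≈ 505 W

For a radial system each layer contributes R = ln(r_out/r_in)/(2πkL); films add R = 1/(hA).
R_inner film = 1/(h_i·2πr₁L) = 1/(1940×2π×0.09×23.7) = 3.846×10^-5 K/W
R_aluminium pipe wall = ln(100/90)/(2π×217×23.7) = 3.261×10^-6 K/W
R_extruded polystyrene = ln(128/100)/(2π×0.0325×23.7) = 0.05101 K/W
R_phenolic foam = ln(178/128)/(2π×0.0221×23.7) = 0.1002 K/W
R_outer film = 1/(h_o·2πr_oL) = 1/(27.7×2π×0.178×23.7) = 0.001362 K/W
R_total = 0.1526 K/W
Q = ΔT/R_total = 77/0.1526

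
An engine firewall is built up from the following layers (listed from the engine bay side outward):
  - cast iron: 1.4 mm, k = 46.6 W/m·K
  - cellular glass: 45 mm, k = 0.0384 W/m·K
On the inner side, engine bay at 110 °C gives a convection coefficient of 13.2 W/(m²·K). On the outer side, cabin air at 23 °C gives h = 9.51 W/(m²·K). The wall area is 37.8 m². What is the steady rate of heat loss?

Treating each layer as a thermal resistance in series:
R_inner film = 1/(h_i·A) = 1/(13.2×37.8) = 0.002004 K/W
R_cast iron = L/(kA) = 0.0014/(46.6×37.8) = 7.948×10^-7 K/W
R_cellular glass = L/(kA) = 0.045/(0.0384×37.8) = 0.031 K/W
R_outer film = 1/(h_o·A) = 1/(9.51×37.8) = 0.002782 K/W
R_total = 0.03579 K/W
Q = ΔT / R_total = 87 / 0.03579

Q ≈ 2430 W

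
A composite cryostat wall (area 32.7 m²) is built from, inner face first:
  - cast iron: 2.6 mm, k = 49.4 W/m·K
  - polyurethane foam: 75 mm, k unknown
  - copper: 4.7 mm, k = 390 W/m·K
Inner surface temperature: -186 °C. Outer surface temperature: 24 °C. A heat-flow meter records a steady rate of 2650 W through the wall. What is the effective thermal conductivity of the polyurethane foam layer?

k ≈ 0.0289 W/(m·K)

Treating each layer as a thermal resistance in series:
R_cast iron = L/(kA) = 0.0026/(49.4×32.7) = 1.61×10^-6 K/W
R_copper = L/(kA) = 0.0047/(390×32.7) = 3.685×10^-7 K/W
Sum of known resistances R_other = 1.978×10^-6 K/W
Total R = ΔT/Q = 210/2650 = 0.07925 K/W
R_polyurethane foam = R_total − R_other = 0.07924 K/W
k = L/(R·A) = 0.075/(0.07924×32.7)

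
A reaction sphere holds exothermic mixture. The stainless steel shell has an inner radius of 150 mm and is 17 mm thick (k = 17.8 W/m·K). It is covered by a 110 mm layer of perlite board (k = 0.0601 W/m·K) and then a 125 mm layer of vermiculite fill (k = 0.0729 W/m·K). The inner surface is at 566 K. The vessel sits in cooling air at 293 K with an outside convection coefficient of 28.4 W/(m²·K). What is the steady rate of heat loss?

Q ≈ 62.1 W

Spherical conduction: R = (1/r_in − 1/r_out)/(4πk) per layer; series-sum.
R_stainless steel shell = (1/0.15 − 1/0.167)/(4π×17.8) = 0.003034 K/W
R_perlite board = (1/0.167 − 1/0.277)/(4π×0.0601) = 3.149 K/W
R_vermiculite fill = (1/0.277 − 1/0.402)/(4π×0.0729) = 1.225 K/W
R_outer film = 1/(h·4πr_o²) = 1/(28.4×4π×0.402²) = 0.01734 K/W
R_total = 4.394 K/W
Q = ΔT/R_total = 273/4.394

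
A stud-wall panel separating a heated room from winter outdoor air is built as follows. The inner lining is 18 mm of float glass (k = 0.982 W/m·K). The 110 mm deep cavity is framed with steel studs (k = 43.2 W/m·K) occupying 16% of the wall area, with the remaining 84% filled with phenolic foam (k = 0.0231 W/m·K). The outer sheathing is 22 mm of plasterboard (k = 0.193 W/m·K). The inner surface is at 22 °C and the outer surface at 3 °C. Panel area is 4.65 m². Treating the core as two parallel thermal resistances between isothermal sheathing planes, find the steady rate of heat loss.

Q ≈ 596 W

Sheathing layers in series; stud and cavity paths in parallel between them.
R_inner = 0.018/(0.982×4.65) = 0.003942 K/W
R_stud  = 0.11/(43.2×0.16×4.65) = 0.003422 K/W
R_cav   = 0.11/(0.0231×0.84×4.65) = 1.219 K/W
1/R_core = 1/R_stud + 1/R_cav → R_core = 0.003413 K/W
R_outer = 0.022/(0.193×4.65) = 0.02451 K/W
R_total = 0.03187 K/W
Q = ΔT/R_total = 19/0.03187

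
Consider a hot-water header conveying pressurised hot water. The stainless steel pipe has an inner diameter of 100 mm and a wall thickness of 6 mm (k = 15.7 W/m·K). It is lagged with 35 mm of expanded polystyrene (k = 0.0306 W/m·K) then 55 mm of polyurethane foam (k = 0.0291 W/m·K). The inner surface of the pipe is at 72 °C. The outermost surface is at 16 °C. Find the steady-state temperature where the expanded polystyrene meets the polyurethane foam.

Per-layer cylindrical resistances, series-summed:
R_stainless steel pipe wall = ln(56/50)/(2π×15.7×1) = 0.001149 K/W
R_expanded polystyrene = ln(91/56)/(2π×0.0306×1) = 2.525 K/W
R_polyurethane foam = ln(146/91)/(2π×0.0291×1) = 2.586 K/W
R_total = 5.112 K/W
Q = ΔT/R_total = 56/5.112
Q = 11 W/m
T_interface = T_inner − Q·ΣR(inner→interface) = 72 − 11×2.526

T ≈ 44.3 °C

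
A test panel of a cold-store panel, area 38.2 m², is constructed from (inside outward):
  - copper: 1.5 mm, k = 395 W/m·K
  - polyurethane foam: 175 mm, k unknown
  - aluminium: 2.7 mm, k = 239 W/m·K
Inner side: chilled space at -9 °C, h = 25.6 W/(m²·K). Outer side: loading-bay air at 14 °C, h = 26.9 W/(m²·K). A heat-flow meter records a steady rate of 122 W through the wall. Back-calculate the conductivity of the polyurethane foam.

Treating each layer as a thermal resistance in series:
R_inner film = 1/(h_i·A) = 1/(25.6×38.2) = 0.001023 K/W
R_copper = L/(kA) = 0.0015/(395×38.2) = 9.941×10^-8 K/W
R_aluminium = L/(kA) = 0.0027/(239×38.2) = 2.957×10^-7 K/W
R_outer film = 1/(h_o·A) = 1/(26.9×38.2) = 9.732×10^-4 K/W
Sum of known resistances R_other = 0.001996 K/W
Total R = ΔT/Q = 23/122 = 0.1885 K/W
R_polyurethane foam = R_total − R_other = 0.1865 K/W
k = L/(R·A) = 0.175/(0.1865×38.2)

k ≈ 0.0246 W/(m·K)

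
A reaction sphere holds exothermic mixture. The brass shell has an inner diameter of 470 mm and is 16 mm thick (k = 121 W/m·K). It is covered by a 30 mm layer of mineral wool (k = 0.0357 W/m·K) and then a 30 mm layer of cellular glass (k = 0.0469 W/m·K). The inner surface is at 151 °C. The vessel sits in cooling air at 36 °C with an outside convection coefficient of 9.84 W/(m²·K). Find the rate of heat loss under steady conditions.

Radial (spherical) resistances in series:
R_brass shell = (1/0.235 − 1/0.251)/(4π×121) = 1.784×10^-4 K/W
R_mineral wool = (1/0.251 − 1/0.281)/(4π×0.0357) = 0.9481 K/W
R_cellular glass = (1/0.281 − 1/0.311)/(4π×0.0469) = 0.5825 K/W
R_outer film = 1/(h·4πr_o²) = 1/(9.84×4π×0.311²) = 0.08361 K/W
R_total = 1.614 K/W
Q = ΔT/R_total = 115/1.614

Q ≈ 71.2 W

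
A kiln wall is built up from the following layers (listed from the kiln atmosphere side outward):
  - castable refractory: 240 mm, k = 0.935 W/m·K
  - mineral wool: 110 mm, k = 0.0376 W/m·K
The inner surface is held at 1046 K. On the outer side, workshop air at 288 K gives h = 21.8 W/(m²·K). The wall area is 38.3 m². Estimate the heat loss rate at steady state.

Q ≈ 8990 W

Series thermal resistances:
R_castable refractory = L/(kA) = 0.24/(0.935×38.3) = 0.006702 K/W
R_mineral wool = L/(kA) = 0.11/(0.0376×38.3) = 0.07638 K/W
R_outer film = 1/(h_o·A) = 1/(21.8×38.3) = 0.001198 K/W
R_total = 0.08428 K/W
Q = ΔT / R_total = 758 / 0.08428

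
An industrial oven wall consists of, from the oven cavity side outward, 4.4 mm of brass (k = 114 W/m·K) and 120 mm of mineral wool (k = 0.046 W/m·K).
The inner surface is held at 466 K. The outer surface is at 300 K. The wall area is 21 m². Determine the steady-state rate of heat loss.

Q ≈ 1340 W

Treating each layer as a thermal resistance in series:
R_brass = L/(kA) = 0.0044/(114×21) = 1.838×10^-6 K/W
R_mineral wool = L/(kA) = 0.12/(0.046×21) = 0.1242 K/W
R_total = 0.1242 K/W
Q = ΔT / R_total = 166 / 0.1242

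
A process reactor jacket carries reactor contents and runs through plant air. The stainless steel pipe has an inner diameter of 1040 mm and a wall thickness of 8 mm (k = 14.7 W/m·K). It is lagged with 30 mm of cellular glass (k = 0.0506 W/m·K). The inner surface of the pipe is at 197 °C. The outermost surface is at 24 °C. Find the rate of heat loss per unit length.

q′ ≈ 994 W/m

Per-layer cylindrical resistances, series-summed:
R_stainless steel pipe wall = ln(528/520)/(2π×14.7×1) = 1.653×10^-4 K/W
R_cellular glass = ln(558/528)/(2π×0.0506×1) = 0.1738 K/W
R_total = 0.174 K/W
Q = ΔT/R_total = 173/0.174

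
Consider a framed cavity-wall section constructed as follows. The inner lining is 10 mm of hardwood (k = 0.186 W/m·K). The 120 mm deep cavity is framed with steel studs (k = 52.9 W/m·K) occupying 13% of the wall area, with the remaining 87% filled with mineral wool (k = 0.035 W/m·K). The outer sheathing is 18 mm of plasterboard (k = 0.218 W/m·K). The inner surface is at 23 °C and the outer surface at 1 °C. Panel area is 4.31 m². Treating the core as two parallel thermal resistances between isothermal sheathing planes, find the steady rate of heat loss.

Q ≈ 617 W

Sheathing layers in series; stud and cavity paths in parallel between them.
R_inner = 0.01/(0.186×4.31) = 0.01247 K/W
R_stud  = 0.12/(52.9×0.13×4.31) = 0.004049 K/W
R_cav   = 0.12/(0.035×0.87×4.31) = 0.9144 K/W
1/R_core = 1/R_stud + 1/R_cav → R_core = 0.004031 K/W
R_outer = 0.018/(0.218×4.31) = 0.01916 K/W
R_total = 0.03566 K/W
Q = ΔT/R_total = 22/0.03566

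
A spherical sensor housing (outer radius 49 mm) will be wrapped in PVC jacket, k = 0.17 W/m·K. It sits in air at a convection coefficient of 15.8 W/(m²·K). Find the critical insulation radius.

For a sphere r_cr = 2k/h = 2×0.17/15.8
r_cr = 21.5 mm; since the bare radius (49 mm) is above r_cr, any added insulation will reduce heat loss.

r_cr ≈ 21.5 mm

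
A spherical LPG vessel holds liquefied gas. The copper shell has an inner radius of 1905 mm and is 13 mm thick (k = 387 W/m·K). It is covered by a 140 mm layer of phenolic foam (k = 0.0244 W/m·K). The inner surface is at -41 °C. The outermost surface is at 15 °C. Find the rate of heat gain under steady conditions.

Q ≈ 484 W

Spherical conduction: R = (1/r_in − 1/r_out)/(4πk) per layer; series-sum.
R_copper shell = (1/1.905 − 1/1.918)/(4π×387) = 7.316×10^-7 K/W
R_phenolic foam = (1/1.918 − 1/2.058)/(4π×0.0244) = 0.1157 K/W
R_total = 0.1157 K/W
Q = ΔT/R_total = 56/0.1157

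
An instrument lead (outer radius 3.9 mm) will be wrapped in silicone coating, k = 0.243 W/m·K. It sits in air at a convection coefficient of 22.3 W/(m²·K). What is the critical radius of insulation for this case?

r_cr ≈ 10.9 mm

For a cylinder r_cr = k/h = 0.243/22.3
r_cr = 10.9 mm; since the bare radius (3.9 mm) is below r_cr, adding a thin layer of insulation will *increase* heat loss.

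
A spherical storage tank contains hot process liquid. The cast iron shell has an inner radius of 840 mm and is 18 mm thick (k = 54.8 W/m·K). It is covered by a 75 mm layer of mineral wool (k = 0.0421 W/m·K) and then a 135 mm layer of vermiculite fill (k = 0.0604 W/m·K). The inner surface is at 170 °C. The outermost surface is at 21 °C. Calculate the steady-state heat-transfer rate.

Q ≈ 419 W

Radial (spherical) resistances in series:
R_cast iron shell = (1/0.84 − 1/0.858)/(4π×54.8) = 3.627×10^-5 K/W
R_mineral wool = (1/0.858 − 1/0.933)/(4π×0.0421) = 0.1771 K/W
R_vermiculite fill = (1/0.933 − 1/1.068)/(4π×0.0604) = 0.1785 K/W
R_total = 0.3556 K/W
Q = ΔT/R_total = 149/0.3556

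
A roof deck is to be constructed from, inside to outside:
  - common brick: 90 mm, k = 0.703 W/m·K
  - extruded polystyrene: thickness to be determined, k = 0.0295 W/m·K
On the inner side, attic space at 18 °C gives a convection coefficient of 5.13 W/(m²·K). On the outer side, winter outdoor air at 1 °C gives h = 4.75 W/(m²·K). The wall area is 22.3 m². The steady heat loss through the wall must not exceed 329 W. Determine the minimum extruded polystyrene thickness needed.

L ≈ 18.3 mm

Model the wall as resistances in series:
R_inner film = 1/(h_i·A) = 1/(5.13×22.3) = 0.008741 K/W
R_common brick = L/(kA) = 0.09/(0.703×22.3) = 0.005741 K/W
R_outer film = 1/(h_o·A) = 1/(4.75×22.3) = 0.009441 K/W
Sum of the known resistances R_other = 0.02392 K/W
Required total resistance R_tot = ΔT/Q_allow = 17/329 = 0.05167 K/W
R_extruded polystyrene = R_tot − R_other = 0.02775 K/W
L = R·k·A = 0.02775×0.0295×22.3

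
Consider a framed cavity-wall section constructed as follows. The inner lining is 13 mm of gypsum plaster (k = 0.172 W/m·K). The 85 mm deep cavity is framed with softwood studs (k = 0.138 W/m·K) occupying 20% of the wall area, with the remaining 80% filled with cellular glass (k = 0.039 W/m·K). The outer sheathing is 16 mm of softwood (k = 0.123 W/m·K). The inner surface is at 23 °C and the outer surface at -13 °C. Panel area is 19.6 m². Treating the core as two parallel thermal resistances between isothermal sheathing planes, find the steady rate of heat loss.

Sheathing layers in series; stud and cavity paths in parallel between them.
R_inner = 0.013/(0.172×19.6) = 0.003856 K/W
R_stud  = 0.085/(0.138×0.2×19.6) = 0.1571 K/W
R_cav   = 0.085/(0.039×0.8×19.6) = 0.139 K/W
1/R_core = 1/R_stud + 1/R_cav → R_core = 0.07375 K/W
R_outer = 0.016/(0.123×19.6) = 0.006637 K/W
R_total = 0.08425 K/W
Q = ΔT/R_total = 36/0.08425

Q ≈ 427 W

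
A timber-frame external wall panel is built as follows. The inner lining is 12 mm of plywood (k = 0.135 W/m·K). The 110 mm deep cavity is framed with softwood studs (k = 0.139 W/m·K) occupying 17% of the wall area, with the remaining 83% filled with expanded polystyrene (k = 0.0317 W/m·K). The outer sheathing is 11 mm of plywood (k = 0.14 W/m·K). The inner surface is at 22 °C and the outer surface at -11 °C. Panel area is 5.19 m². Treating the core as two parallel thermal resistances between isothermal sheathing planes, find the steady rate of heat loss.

Sheathing layers in series; stud and cavity paths in parallel between them.
R_inner = 0.012/(0.135×5.19) = 0.01713 K/W
R_stud  = 0.11/(0.139×0.17×5.19) = 0.8969 K/W
R_cav   = 0.11/(0.0317×0.83×5.19) = 0.8055 K/W
1/R_core = 1/R_stud + 1/R_cav → R_core = 0.4244 K/W
R_outer = 0.011/(0.14×5.19) = 0.01514 K/W
R_total = 0.4567 K/W
Q = ΔT/R_total = 33/0.4567

Q ≈ 72.3 W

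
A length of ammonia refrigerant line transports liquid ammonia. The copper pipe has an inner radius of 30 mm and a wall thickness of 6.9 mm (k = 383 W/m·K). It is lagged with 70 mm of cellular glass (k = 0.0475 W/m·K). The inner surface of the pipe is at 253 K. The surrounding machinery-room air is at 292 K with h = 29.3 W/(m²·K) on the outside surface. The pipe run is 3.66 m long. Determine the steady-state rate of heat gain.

Cylindrical conduction, so R = ln(r₂/r₁)/(2πkL) per layer, in series:
R_copper pipe wall = ln(36.9/30)/(2π×383×3.66) = 2.35×10^-5 K/W
R_cellular glass = ln(106.9/36.9)/(2π×0.0475×3.66) = 0.9738 K/W
R_outer film = 1/(h_o·2πr_oL) = 1/(29.3×2π×0.1069×3.66) = 0.01388 K/W
R_total = 0.9877 K/W
Q = ΔT/R_total = 39/0.9877

Q ≈ 39.5 W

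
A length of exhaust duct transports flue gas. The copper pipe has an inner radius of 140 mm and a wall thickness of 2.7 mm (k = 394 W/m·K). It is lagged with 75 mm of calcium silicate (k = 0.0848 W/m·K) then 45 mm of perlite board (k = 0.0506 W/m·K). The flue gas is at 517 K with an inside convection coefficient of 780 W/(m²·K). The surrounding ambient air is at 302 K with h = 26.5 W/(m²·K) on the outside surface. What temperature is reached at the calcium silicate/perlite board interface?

Cylindrical conduction, so R = ln(r₂/r₁)/(2πkL) per layer, in series:
R_inner film = 1/(h_i·2πr₁L) = 1/(780×2π×0.14×1) = 0.001457 K/W
R_copper pipe wall = ln(142.7/140)/(2π×394×1) = 7.716×10^-6 K/W
R_calcium silicate = ln(217.7/142.7)/(2π×0.0848×1) = 0.7927 K/W
R_perlite board = ln(262.7/217.7)/(2π×0.0506×1) = 0.591 K/W
R_outer film = 1/(h_o·2πr_oL) = 1/(26.5×2π×0.2627×1) = 0.02286 K/W
R_total = 1.408 K/W
Q = ΔT/R_total = 215/1.408
Q = 153 W/m
T_interface = T_inner − Q·ΣR(inner→interface) = 517 − 153×0.7942

T ≈ 396 K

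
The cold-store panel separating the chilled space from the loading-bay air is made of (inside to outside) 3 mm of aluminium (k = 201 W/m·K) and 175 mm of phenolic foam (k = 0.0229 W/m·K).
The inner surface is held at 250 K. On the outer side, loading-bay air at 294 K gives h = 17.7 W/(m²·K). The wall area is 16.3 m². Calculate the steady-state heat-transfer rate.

Q ≈ 93.2 W

Model the wall as resistances in series:
R_aluminium = L/(kA) = 0.003/(201×16.3) = 9.157×10^-7 K/W
R_phenolic foam = L/(kA) = 0.175/(0.0229×16.3) = 0.4688 K/W
R_outer film = 1/(h_o·A) = 1/(17.7×16.3) = 0.003466 K/W
R_total = 0.4723 K/W
Q = ΔT / R_total = 44 / 0.4723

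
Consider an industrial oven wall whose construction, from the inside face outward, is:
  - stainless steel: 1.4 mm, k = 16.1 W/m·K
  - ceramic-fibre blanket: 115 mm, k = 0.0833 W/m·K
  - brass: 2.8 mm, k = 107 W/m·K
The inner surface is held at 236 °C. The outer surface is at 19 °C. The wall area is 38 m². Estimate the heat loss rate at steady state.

Q ≈ 5970 W

Treating each layer as a thermal resistance in series:
R_stainless steel = L/(kA) = 0.0014/(16.1×38) = 2.288×10^-6 K/W
R_ceramic-fibre blanket = L/(kA) = 0.115/(0.0833×38) = 0.03633 K/W
R_brass = L/(kA) = 0.0028/(107×38) = 6.886×10^-7 K/W
R_total = 0.03633 K/W
Q = ΔT / R_total = 217 / 0.03633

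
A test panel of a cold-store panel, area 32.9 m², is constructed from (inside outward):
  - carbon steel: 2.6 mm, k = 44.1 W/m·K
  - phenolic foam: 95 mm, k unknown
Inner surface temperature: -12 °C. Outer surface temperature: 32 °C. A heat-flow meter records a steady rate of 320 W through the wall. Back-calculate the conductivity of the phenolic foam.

k ≈ 0.021 W/(m·K)

Treating each layer as a thermal resistance in series:
R_carbon steel = L/(kA) = 0.0026/(44.1×32.9) = 1.792×10^-6 K/W
Sum of known resistances R_other = 1.792×10^-6 K/W
Total R = ΔT/Q = 44/320 = 0.1375 K/W
R_phenolic foam = R_total − R_other = 0.1375 K/W
k = L/(R·A) = 0.095/(0.1375×32.9)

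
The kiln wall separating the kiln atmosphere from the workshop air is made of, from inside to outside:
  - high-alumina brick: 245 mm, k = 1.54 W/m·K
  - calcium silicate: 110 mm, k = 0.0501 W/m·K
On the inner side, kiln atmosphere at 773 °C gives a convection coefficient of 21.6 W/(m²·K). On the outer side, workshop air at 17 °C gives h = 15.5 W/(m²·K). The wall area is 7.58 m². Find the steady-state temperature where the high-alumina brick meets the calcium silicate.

Using the resistance-network approach (series):
R_inner film = 1/(h_i·A) = 1/(21.6×7.58) = 0.006108 K/W
R_high-alumina brick = L/(kA) = 0.245/(1.54×7.58) = 0.02099 K/W
R_calcium silicate = L/(kA) = 0.11/(0.0501×7.58) = 0.2897 K/W
R_outer film = 1/(h_o·A) = 1/(15.5×7.58) = 0.008511 K/W
R_total = 0.3253 K/W;  Q = ΔT/R_total = 756/0.3253 = 2324 W
T_interface = T_inner − Q·ΣR(inner→interface) = 773 − 2320×0.0271

T ≈ 710 °C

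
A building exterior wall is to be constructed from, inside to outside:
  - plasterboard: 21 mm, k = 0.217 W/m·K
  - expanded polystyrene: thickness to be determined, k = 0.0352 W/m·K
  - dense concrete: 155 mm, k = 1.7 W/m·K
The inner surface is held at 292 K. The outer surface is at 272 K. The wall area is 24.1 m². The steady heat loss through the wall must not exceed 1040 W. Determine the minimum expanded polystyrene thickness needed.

L ≈ 9.7 mm

Model the wall as resistances in series:
R_plasterboard = L/(kA) = 0.021/(0.217×24.1) = 0.004016 K/W
R_dense concrete = L/(kA) = 0.155/(1.7×24.1) = 0.003783 K/W
Sum of the known resistances R_other = 0.007799 K/W
Required total resistance R_tot = ΔT/Q_allow = 20/1040 = 0.01923 K/W
R_expanded polystyrene = R_tot − R_other = 0.01143 K/W
L = R·k·A = 0.01143×0.0352×24.1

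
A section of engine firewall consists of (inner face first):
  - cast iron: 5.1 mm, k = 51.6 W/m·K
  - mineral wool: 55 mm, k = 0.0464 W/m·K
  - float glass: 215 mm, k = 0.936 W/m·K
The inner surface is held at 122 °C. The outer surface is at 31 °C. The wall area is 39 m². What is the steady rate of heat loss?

Using the resistance-network approach (series):
R_cast iron = L/(kA) = 0.0051/(51.6×39) = 2.534×10^-6 K/W
R_mineral wool = L/(kA) = 0.055/(0.0464×39) = 0.03039 K/W
R_float glass = L/(kA) = 0.215/(0.936×39) = 0.00589 K/W
R_total = 0.03629 K/W
Q = ΔT / R_total = 91 / 0.03629

Q ≈ 2510 W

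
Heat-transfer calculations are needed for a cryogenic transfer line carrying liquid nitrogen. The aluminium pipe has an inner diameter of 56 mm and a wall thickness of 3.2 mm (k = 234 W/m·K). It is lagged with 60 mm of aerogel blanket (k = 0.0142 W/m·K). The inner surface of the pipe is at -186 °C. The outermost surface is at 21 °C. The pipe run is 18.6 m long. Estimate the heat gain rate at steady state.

For a radial system each layer contributes R = ln(r_out/r_in)/(2πkL); films add R = 1/(hA).
R_aluminium pipe wall = ln(31.2/28)/(2π×234×18.6) = 3.957×10^-6 K/W
R_aerogel blanket = ln(91.2/31.2)/(2π×0.0142×18.6) = 0.6464 K/W
R_total = 0.6464 K/W
Q = ΔT/R_total = 207/0.6464

Q ≈ 320 W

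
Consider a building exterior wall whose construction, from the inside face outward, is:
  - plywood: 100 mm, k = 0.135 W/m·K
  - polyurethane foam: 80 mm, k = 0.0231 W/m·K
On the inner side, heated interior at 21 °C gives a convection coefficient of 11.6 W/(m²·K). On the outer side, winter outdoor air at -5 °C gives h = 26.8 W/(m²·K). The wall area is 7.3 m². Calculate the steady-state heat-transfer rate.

Using the resistance-network approach (series):
R_inner film = 1/(h_i·A) = 1/(11.6×7.3) = 0.01181 K/W
R_plywood = L/(kA) = 0.1/(0.135×7.3) = 0.1015 K/W
R_polyurethane foam = L/(kA) = 0.08/(0.0231×7.3) = 0.4744 K/W
R_outer film = 1/(h_o·A) = 1/(26.8×7.3) = 0.005111 K/W
R_total = 0.5928 K/W
Q = ΔT / R_total = 26 / 0.5928

Q ≈ 43.9 W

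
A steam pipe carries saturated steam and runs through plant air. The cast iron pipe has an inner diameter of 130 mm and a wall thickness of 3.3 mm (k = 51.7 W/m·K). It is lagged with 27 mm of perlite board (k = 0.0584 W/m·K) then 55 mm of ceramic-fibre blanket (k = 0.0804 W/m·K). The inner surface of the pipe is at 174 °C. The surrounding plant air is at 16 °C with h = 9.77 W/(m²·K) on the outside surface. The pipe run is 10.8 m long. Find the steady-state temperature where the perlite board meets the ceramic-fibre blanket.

Per-layer cylindrical resistances, series-summed:
R_cast iron pipe wall = ln(68.3/65)/(2π×51.7×10.8) = 1.412×10^-5 K/W
R_perlite board = ln(95.3/68.3)/(2π×0.0584×10.8) = 0.08406 K/W
R_ceramic-fibre blanket = ln(150.3/95.3)/(2π×0.0804×10.8) = 0.08351 K/W
R_outer film = 1/(h_o·2πr_oL) = 1/(9.77×2π×0.1503×10.8) = 0.01004 K/W
R_total = 0.1776 K/W
Q = ΔT/R_total = 158/0.1776
Q = 890 W
T_interface = T_inner − Q·ΣR(inner→interface) = 174 − 890×0.08407

T ≈ 99.2 °C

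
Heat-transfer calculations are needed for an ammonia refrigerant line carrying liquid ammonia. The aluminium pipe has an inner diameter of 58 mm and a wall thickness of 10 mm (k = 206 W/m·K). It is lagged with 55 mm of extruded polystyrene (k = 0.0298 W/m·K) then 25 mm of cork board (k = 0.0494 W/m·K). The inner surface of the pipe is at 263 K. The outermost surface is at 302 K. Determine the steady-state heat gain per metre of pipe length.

q′ ≈ 7.14 W/m

Per-layer cylindrical resistances, series-summed:
R_aluminium pipe wall = ln(39/29)/(2π×206×1) = 2.289×10^-4 K/W
R_extruded polystyrene = ln(94/39)/(2π×0.0298×1) = 4.698 K/W
R_cork board = ln(119/94)/(2π×0.0494×1) = 0.7598 K/W
R_total = 5.458 K/W
Q = ΔT/R_total = 39/5.458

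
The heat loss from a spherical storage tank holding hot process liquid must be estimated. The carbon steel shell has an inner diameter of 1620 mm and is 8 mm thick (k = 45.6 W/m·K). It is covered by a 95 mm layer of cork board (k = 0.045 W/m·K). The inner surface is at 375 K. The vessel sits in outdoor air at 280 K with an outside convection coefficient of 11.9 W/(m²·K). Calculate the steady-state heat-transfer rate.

For a spherical shell R = (1/r₁ − 1/r₂)/(4πk); film R = 1/(h·4πr²). In series:
R_carbon steel shell = (1/0.81 − 1/0.818)/(4π×45.6) = 2.107×10^-5 K/W
R_cork board = (1/0.818 − 1/0.913)/(4π×0.045) = 0.2249 K/W
R_outer film = 1/(h·4πr_o²) = 1/(11.9×4π×0.913²) = 0.008022 K/W
R_total = 0.233 K/W
Q = ΔT/R_total = 95/0.233

Q ≈ 408 W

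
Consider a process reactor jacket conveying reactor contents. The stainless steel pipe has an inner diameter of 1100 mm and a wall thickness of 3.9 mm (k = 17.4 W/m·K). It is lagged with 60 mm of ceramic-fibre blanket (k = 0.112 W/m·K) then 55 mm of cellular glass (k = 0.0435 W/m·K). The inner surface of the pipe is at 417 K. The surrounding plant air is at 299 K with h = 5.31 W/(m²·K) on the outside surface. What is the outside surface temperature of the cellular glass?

Cylindrical conduction, so R = ln(r₂/r₁)/(2πkL) per layer, in series:
R_stainless steel pipe wall = ln(553.9/550)/(2π×17.4×1) = 6.463×10^-5 K/W
R_ceramic-fibre blanket = ln(613.9/553.9)/(2π×0.112×1) = 0.1461 K/W
R_cellular glass = ln(668.9/613.9)/(2π×0.0435×1) = 0.3139 K/W
R_outer film = 1/(h_o·2πr_oL) = 1/(5.31×2π×0.6689×1) = 0.04481 K/W
R_total = 0.505 K/W
Q = ΔT/R_total = 118/0.505
Q = 234 W/m
T_interface = T_inner − Q·ΣR(inner→interface) = 417 − 234×0.4601

T ≈ 309 K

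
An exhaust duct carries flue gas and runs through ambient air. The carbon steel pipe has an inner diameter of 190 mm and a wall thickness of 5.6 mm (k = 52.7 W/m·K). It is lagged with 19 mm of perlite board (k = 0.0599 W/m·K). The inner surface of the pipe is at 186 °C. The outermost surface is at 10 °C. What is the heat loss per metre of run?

Per-layer cylindrical resistances, series-summed:
R_carbon steel pipe wall = ln(100.6/95)/(2π×52.7×1) = 1.73×10^-4 K/W
R_perlite board = ln(119.6/100.6)/(2π×0.0599×1) = 0.4597 K/W
R_total = 0.4598 K/W
Q = ΔT/R_total = 176/0.4598

q′ ≈ 383 W/m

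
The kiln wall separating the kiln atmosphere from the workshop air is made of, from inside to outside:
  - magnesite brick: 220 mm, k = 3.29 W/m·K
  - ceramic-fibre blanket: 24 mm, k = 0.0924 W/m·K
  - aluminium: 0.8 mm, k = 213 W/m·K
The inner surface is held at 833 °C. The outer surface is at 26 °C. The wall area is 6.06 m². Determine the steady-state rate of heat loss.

Using the resistance-network approach (series):
R_magnesite brick = L/(kA) = 0.22/(3.29×6.06) = 0.01103 K/W
R_ceramic-fibre blanket = L/(kA) = 0.024/(0.0924×6.06) = 0.04286 K/W
R_aluminium = L/(kA) = 0.0008/(213×6.06) = 6.198×10^-7 K/W
R_total = 0.0539 K/W
Q = ΔT / R_total = 807 / 0.0539

Q ≈ 15000 W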